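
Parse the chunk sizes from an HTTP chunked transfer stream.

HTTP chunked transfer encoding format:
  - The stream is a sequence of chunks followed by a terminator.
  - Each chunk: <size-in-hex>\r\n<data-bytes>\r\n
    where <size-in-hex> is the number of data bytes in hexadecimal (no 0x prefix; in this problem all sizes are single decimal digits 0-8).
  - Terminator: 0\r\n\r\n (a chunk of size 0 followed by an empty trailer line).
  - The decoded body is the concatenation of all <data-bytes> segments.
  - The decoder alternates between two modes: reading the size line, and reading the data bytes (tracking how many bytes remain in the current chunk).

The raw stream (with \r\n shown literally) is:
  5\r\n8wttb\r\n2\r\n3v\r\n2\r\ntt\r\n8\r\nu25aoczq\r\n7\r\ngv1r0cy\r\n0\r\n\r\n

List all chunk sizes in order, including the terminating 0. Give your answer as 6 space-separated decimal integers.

Chunk 1: stream[0..1]='5' size=0x5=5, data at stream[3..8]='8wttb' -> body[0..5], body so far='8wttb'
Chunk 2: stream[10..11]='2' size=0x2=2, data at stream[13..15]='3v' -> body[5..7], body so far='8wttb3v'
Chunk 3: stream[17..18]='2' size=0x2=2, data at stream[20..22]='tt' -> body[7..9], body so far='8wttb3vtt'
Chunk 4: stream[24..25]='8' size=0x8=8, data at stream[27..35]='u25aoczq' -> body[9..17], body so far='8wttb3vttu25aoczq'
Chunk 5: stream[37..38]='7' size=0x7=7, data at stream[40..47]='gv1r0cy' -> body[17..24], body so far='8wttb3vttu25aoczqgv1r0cy'
Chunk 6: stream[49..50]='0' size=0 (terminator). Final body='8wttb3vttu25aoczqgv1r0cy' (24 bytes)

Answer: 5 2 2 8 7 0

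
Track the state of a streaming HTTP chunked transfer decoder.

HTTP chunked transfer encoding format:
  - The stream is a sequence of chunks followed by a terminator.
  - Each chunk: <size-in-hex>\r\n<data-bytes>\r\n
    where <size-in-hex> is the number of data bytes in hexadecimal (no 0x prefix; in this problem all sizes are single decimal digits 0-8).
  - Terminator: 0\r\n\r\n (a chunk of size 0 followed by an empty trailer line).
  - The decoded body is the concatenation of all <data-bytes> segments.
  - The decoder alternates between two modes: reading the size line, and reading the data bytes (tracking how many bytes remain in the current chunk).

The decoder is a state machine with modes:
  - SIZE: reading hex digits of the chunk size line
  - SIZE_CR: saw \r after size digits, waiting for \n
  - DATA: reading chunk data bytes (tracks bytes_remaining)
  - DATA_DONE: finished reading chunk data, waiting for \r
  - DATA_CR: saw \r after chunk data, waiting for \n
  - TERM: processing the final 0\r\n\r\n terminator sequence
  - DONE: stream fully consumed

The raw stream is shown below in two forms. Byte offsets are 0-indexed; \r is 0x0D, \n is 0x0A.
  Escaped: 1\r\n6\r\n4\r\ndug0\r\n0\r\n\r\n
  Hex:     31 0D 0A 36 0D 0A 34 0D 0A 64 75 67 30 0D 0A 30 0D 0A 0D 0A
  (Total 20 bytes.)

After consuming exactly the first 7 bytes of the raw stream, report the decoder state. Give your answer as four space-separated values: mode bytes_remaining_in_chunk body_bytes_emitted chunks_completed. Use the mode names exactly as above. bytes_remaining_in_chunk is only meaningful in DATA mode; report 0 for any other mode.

Answer: SIZE 0 1 1

Derivation:
Byte 0 = '1': mode=SIZE remaining=0 emitted=0 chunks_done=0
Byte 1 = 0x0D: mode=SIZE_CR remaining=0 emitted=0 chunks_done=0
Byte 2 = 0x0A: mode=DATA remaining=1 emitted=0 chunks_done=0
Byte 3 = '6': mode=DATA_DONE remaining=0 emitted=1 chunks_done=0
Byte 4 = 0x0D: mode=DATA_CR remaining=0 emitted=1 chunks_done=0
Byte 5 = 0x0A: mode=SIZE remaining=0 emitted=1 chunks_done=1
Byte 6 = '4': mode=SIZE remaining=0 emitted=1 chunks_done=1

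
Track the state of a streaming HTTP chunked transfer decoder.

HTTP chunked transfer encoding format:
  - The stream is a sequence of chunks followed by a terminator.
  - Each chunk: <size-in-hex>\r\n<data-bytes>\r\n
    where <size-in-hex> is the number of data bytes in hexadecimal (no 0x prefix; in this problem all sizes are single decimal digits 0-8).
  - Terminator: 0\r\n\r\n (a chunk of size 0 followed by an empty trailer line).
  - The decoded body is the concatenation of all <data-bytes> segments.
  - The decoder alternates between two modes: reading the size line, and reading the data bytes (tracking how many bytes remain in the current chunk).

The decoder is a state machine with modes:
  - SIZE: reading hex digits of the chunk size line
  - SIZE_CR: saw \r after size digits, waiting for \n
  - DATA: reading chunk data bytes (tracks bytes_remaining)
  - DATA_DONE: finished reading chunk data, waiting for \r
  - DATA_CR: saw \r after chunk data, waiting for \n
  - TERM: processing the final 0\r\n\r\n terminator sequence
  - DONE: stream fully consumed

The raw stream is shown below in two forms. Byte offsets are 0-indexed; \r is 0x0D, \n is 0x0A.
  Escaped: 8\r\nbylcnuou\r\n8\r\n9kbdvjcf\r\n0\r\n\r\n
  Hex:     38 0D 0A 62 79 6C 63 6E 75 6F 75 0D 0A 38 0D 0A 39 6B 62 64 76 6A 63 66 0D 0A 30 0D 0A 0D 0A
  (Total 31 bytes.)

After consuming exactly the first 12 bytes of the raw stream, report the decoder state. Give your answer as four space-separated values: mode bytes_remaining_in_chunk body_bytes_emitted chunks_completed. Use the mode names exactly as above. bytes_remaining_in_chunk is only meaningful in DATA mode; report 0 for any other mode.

Answer: DATA_CR 0 8 0

Derivation:
Byte 0 = '8': mode=SIZE remaining=0 emitted=0 chunks_done=0
Byte 1 = 0x0D: mode=SIZE_CR remaining=0 emitted=0 chunks_done=0
Byte 2 = 0x0A: mode=DATA remaining=8 emitted=0 chunks_done=0
Byte 3 = 'b': mode=DATA remaining=7 emitted=1 chunks_done=0
Byte 4 = 'y': mode=DATA remaining=6 emitted=2 chunks_done=0
Byte 5 = 'l': mode=DATA remaining=5 emitted=3 chunks_done=0
Byte 6 = 'c': mode=DATA remaining=4 emitted=4 chunks_done=0
Byte 7 = 'n': mode=DATA remaining=3 emitted=5 chunks_done=0
Byte 8 = 'u': mode=DATA remaining=2 emitted=6 chunks_done=0
Byte 9 = 'o': mode=DATA remaining=1 emitted=7 chunks_done=0
Byte 10 = 'u': mode=DATA_DONE remaining=0 emitted=8 chunks_done=0
Byte 11 = 0x0D: mode=DATA_CR remaining=0 emitted=8 chunks_done=0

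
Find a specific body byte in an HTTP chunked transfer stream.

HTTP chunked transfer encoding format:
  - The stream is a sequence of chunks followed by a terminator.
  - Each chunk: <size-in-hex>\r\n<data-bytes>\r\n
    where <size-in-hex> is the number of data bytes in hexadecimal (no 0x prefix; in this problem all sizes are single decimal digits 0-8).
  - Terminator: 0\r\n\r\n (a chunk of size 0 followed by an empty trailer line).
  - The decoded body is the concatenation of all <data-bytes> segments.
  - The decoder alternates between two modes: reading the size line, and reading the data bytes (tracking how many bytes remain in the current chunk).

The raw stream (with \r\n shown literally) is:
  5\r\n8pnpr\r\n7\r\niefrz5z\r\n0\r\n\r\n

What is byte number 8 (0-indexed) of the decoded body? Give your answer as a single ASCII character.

Chunk 1: stream[0..1]='5' size=0x5=5, data at stream[3..8]='8pnpr' -> body[0..5], body so far='8pnpr'
Chunk 2: stream[10..11]='7' size=0x7=7, data at stream[13..20]='iefrz5z' -> body[5..12], body so far='8pnpriefrz5z'
Chunk 3: stream[22..23]='0' size=0 (terminator). Final body='8pnpriefrz5z' (12 bytes)
Body byte 8 = 'r'

Answer: r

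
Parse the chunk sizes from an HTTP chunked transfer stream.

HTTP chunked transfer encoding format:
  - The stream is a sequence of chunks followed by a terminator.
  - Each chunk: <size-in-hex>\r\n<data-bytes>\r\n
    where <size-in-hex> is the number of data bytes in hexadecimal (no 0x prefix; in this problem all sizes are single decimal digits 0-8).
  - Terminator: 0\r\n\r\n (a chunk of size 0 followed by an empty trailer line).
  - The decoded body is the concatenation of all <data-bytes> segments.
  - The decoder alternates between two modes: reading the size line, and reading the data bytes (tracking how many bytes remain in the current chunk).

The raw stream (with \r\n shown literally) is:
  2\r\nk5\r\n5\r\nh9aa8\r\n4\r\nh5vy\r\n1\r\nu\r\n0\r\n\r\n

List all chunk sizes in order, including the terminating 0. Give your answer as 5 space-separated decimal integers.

Chunk 1: stream[0..1]='2' size=0x2=2, data at stream[3..5]='k5' -> body[0..2], body so far='k5'
Chunk 2: stream[7..8]='5' size=0x5=5, data at stream[10..15]='h9aa8' -> body[2..7], body so far='k5h9aa8'
Chunk 3: stream[17..18]='4' size=0x4=4, data at stream[20..24]='h5vy' -> body[7..11], body so far='k5h9aa8h5vy'
Chunk 4: stream[26..27]='1' size=0x1=1, data at stream[29..30]='u' -> body[11..12], body so far='k5h9aa8h5vyu'
Chunk 5: stream[32..33]='0' size=0 (terminator). Final body='k5h9aa8h5vyu' (12 bytes)

Answer: 2 5 4 1 0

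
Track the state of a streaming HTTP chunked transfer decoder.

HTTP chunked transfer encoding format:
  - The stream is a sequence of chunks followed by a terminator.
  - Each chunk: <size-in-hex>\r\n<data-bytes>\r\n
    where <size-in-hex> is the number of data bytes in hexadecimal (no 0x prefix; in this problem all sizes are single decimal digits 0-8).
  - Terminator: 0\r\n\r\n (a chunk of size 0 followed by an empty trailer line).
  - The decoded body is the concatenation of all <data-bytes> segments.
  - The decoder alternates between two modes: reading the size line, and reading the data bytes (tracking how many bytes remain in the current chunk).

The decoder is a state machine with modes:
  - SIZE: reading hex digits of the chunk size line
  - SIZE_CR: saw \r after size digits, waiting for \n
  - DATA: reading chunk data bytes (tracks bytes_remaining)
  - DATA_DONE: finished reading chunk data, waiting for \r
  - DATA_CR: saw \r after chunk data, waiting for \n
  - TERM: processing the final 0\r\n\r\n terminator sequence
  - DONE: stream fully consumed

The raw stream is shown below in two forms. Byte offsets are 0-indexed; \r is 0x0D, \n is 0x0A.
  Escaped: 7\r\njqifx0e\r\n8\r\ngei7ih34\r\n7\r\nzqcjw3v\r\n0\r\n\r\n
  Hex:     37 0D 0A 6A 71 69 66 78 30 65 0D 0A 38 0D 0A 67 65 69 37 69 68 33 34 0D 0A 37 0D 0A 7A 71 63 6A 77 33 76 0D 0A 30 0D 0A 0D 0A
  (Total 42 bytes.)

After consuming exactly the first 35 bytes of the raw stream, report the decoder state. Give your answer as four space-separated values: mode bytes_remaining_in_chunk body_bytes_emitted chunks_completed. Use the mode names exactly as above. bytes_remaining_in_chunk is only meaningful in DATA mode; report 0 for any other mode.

Answer: DATA_DONE 0 22 2

Derivation:
Byte 0 = '7': mode=SIZE remaining=0 emitted=0 chunks_done=0
Byte 1 = 0x0D: mode=SIZE_CR remaining=0 emitted=0 chunks_done=0
Byte 2 = 0x0A: mode=DATA remaining=7 emitted=0 chunks_done=0
Byte 3 = 'j': mode=DATA remaining=6 emitted=1 chunks_done=0
Byte 4 = 'q': mode=DATA remaining=5 emitted=2 chunks_done=0
Byte 5 = 'i': mode=DATA remaining=4 emitted=3 chunks_done=0
Byte 6 = 'f': mode=DATA remaining=3 emitted=4 chunks_done=0
Byte 7 = 'x': mode=DATA remaining=2 emitted=5 chunks_done=0
Byte 8 = '0': mode=DATA remaining=1 emitted=6 chunks_done=0
Byte 9 = 'e': mode=DATA_DONE remaining=0 emitted=7 chunks_done=0
Byte 10 = 0x0D: mode=DATA_CR remaining=0 emitted=7 chunks_done=0
Byte 11 = 0x0A: mode=SIZE remaining=0 emitted=7 chunks_done=1
Byte 12 = '8': mode=SIZE remaining=0 emitted=7 chunks_done=1
Byte 13 = 0x0D: mode=SIZE_CR remaining=0 emitted=7 chunks_done=1
Byte 14 = 0x0A: mode=DATA remaining=8 emitted=7 chunks_done=1
Byte 15 = 'g': mode=DATA remaining=7 emitted=8 chunks_done=1
Byte 16 = 'e': mode=DATA remaining=6 emitted=9 chunks_done=1
Byte 17 = 'i': mode=DATA remaining=5 emitted=10 chunks_done=1
Byte 18 = '7': mode=DATA remaining=4 emitted=11 chunks_done=1
Byte 19 = 'i': mode=DATA remaining=3 emitted=12 chunks_done=1
Byte 20 = 'h': mode=DATA remaining=2 emitted=13 chunks_done=1
Byte 21 = '3': mode=DATA remaining=1 emitted=14 chunks_done=1
Byte 22 = '4': mode=DATA_DONE remaining=0 emitted=15 chunks_done=1
Byte 23 = 0x0D: mode=DATA_CR remaining=0 emitted=15 chunks_done=1
Byte 24 = 0x0A: mode=SIZE remaining=0 emitted=15 chunks_done=2
Byte 25 = '7': mode=SIZE remaining=0 emitted=15 chunks_done=2
Byte 26 = 0x0D: mode=SIZE_CR remaining=0 emitted=15 chunks_done=2
Byte 27 = 0x0A: mode=DATA remaining=7 emitted=15 chunks_done=2
Byte 28 = 'z': mode=DATA remaining=6 emitted=16 chunks_done=2
Byte 29 = 'q': mode=DATA remaining=5 emitted=17 chunks_done=2
Byte 30 = 'c': mode=DATA remaining=4 emitted=18 chunks_done=2
Byte 31 = 'j': mode=DATA remaining=3 emitted=19 chunks_done=2
Byte 32 = 'w': mode=DATA remaining=2 emitted=20 chunks_done=2
Byte 33 = '3': mode=DATA remaining=1 emitted=21 chunks_done=2
Byte 34 = 'v': mode=DATA_DONE remaining=0 emitted=22 chunks_done=2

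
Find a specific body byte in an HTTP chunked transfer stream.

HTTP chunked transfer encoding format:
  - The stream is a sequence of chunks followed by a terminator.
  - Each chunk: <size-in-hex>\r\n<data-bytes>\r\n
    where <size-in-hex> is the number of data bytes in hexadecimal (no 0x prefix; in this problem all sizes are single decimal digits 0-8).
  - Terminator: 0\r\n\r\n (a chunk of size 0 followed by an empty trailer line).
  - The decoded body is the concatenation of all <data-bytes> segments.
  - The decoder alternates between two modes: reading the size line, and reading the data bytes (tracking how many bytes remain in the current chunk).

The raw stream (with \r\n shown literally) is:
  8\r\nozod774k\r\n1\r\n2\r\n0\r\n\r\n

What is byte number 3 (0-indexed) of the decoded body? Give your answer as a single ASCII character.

Chunk 1: stream[0..1]='8' size=0x8=8, data at stream[3..11]='ozod774k' -> body[0..8], body so far='ozod774k'
Chunk 2: stream[13..14]='1' size=0x1=1, data at stream[16..17]='2' -> body[8..9], body so far='ozod774k2'
Chunk 3: stream[19..20]='0' size=0 (terminator). Final body='ozod774k2' (9 bytes)
Body byte 3 = 'd'

Answer: d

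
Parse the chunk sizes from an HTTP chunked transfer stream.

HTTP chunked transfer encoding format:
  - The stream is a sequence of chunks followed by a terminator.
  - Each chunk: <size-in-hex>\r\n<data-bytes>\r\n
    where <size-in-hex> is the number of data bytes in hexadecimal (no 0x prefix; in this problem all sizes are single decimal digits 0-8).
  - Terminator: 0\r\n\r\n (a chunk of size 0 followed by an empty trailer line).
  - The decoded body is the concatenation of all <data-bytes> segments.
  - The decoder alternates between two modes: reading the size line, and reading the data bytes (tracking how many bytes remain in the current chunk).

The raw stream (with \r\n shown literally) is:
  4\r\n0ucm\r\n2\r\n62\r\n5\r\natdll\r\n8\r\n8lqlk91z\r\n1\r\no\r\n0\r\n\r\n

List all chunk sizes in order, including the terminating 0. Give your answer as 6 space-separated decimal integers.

Chunk 1: stream[0..1]='4' size=0x4=4, data at stream[3..7]='0ucm' -> body[0..4], body so far='0ucm'
Chunk 2: stream[9..10]='2' size=0x2=2, data at stream[12..14]='62' -> body[4..6], body so far='0ucm62'
Chunk 3: stream[16..17]='5' size=0x5=5, data at stream[19..24]='atdll' -> body[6..11], body so far='0ucm62atdll'
Chunk 4: stream[26..27]='8' size=0x8=8, data at stream[29..37]='8lqlk91z' -> body[11..19], body so far='0ucm62atdll8lqlk91z'
Chunk 5: stream[39..40]='1' size=0x1=1, data at stream[42..43]='o' -> body[19..20], body so far='0ucm62atdll8lqlk91zo'
Chunk 6: stream[45..46]='0' size=0 (terminator). Final body='0ucm62atdll8lqlk91zo' (20 bytes)

Answer: 4 2 5 8 1 0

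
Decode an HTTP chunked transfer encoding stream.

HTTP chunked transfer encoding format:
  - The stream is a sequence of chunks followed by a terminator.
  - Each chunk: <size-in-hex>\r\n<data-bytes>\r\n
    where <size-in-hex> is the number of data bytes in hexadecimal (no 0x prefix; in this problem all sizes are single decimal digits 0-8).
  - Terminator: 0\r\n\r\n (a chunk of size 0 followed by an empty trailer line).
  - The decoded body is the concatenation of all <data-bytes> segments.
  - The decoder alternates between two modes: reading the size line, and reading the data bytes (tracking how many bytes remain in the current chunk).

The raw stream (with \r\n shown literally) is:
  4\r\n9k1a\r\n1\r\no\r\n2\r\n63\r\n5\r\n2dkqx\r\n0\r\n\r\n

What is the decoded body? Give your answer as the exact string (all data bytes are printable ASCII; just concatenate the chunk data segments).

Chunk 1: stream[0..1]='4' size=0x4=4, data at stream[3..7]='9k1a' -> body[0..4], body so far='9k1a'
Chunk 2: stream[9..10]='1' size=0x1=1, data at stream[12..13]='o' -> body[4..5], body so far='9k1ao'
Chunk 3: stream[15..16]='2' size=0x2=2, data at stream[18..20]='63' -> body[5..7], body so far='9k1ao63'
Chunk 4: stream[22..23]='5' size=0x5=5, data at stream[25..30]='2dkqx' -> body[7..12], body so far='9k1ao632dkqx'
Chunk 5: stream[32..33]='0' size=0 (terminator). Final body='9k1ao632dkqx' (12 bytes)

Answer: 9k1ao632dkqx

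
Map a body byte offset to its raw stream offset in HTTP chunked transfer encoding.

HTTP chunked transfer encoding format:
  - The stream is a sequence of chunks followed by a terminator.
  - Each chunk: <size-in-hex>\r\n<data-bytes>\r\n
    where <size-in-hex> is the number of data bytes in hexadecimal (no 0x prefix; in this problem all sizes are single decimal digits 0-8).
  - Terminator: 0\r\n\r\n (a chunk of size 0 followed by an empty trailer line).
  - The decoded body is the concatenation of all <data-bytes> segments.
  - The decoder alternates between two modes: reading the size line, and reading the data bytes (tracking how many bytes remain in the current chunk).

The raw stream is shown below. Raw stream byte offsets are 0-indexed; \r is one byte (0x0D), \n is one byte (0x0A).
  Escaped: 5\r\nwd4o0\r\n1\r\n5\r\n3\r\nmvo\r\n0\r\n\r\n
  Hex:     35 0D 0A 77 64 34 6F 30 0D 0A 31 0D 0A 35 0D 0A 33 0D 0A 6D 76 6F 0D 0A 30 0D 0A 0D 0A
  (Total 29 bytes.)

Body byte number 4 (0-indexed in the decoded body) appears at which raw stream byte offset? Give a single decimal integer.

Answer: 7

Derivation:
Chunk 1: stream[0..1]='5' size=0x5=5, data at stream[3..8]='wd4o0' -> body[0..5], body so far='wd4o0'
Chunk 2: stream[10..11]='1' size=0x1=1, data at stream[13..14]='5' -> body[5..6], body so far='wd4o05'
Chunk 3: stream[16..17]='3' size=0x3=3, data at stream[19..22]='mvo' -> body[6..9], body so far='wd4o05mvo'
Chunk 4: stream[24..25]='0' size=0 (terminator). Final body='wd4o05mvo' (9 bytes)
Body byte 4 at stream offset 7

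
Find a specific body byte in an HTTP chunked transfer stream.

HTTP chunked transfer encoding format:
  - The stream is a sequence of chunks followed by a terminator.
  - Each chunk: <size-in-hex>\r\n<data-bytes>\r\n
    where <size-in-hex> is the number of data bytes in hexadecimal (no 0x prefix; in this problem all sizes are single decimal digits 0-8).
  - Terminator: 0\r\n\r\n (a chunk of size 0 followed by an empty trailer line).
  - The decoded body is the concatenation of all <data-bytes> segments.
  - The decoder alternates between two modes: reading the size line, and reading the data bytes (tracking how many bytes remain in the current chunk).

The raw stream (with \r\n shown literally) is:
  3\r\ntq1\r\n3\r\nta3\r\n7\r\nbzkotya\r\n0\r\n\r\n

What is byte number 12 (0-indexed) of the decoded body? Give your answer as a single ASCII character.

Answer: a

Derivation:
Chunk 1: stream[0..1]='3' size=0x3=3, data at stream[3..6]='tq1' -> body[0..3], body so far='tq1'
Chunk 2: stream[8..9]='3' size=0x3=3, data at stream[11..14]='ta3' -> body[3..6], body so far='tq1ta3'
Chunk 3: stream[16..17]='7' size=0x7=7, data at stream[19..26]='bzkotya' -> body[6..13], body so far='tq1ta3bzkotya'
Chunk 4: stream[28..29]='0' size=0 (terminator). Final body='tq1ta3bzkotya' (13 bytes)
Body byte 12 = 'a'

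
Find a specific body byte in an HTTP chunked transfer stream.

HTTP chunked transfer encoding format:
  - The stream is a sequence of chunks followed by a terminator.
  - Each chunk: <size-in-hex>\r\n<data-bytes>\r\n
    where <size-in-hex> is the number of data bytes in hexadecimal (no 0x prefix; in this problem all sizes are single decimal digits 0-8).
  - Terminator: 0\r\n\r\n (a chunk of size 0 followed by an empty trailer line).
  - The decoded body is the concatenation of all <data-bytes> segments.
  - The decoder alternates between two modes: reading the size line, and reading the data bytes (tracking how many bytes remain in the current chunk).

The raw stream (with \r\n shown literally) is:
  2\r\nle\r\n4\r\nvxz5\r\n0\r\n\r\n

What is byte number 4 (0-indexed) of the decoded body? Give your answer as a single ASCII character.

Answer: z

Derivation:
Chunk 1: stream[0..1]='2' size=0x2=2, data at stream[3..5]='le' -> body[0..2], body so far='le'
Chunk 2: stream[7..8]='4' size=0x4=4, data at stream[10..14]='vxz5' -> body[2..6], body so far='levxz5'
Chunk 3: stream[16..17]='0' size=0 (terminator). Final body='levxz5' (6 bytes)
Body byte 4 = 'z'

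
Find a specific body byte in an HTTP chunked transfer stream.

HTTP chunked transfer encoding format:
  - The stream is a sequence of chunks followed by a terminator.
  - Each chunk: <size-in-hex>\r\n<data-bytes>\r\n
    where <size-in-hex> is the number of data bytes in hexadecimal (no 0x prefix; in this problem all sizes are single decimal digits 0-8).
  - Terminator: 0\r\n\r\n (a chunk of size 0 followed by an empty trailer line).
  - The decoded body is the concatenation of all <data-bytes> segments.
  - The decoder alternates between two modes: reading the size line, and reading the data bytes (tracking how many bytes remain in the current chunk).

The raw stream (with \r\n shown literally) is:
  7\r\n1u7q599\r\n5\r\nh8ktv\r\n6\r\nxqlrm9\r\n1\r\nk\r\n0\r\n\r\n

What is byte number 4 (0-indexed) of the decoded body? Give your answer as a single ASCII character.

Chunk 1: stream[0..1]='7' size=0x7=7, data at stream[3..10]='1u7q599' -> body[0..7], body so far='1u7q599'
Chunk 2: stream[12..13]='5' size=0x5=5, data at stream[15..20]='h8ktv' -> body[7..12], body so far='1u7q599h8ktv'
Chunk 3: stream[22..23]='6' size=0x6=6, data at stream[25..31]='xqlrm9' -> body[12..18], body so far='1u7q599h8ktvxqlrm9'
Chunk 4: stream[33..34]='1' size=0x1=1, data at stream[36..37]='k' -> body[18..19], body so far='1u7q599h8ktvxqlrm9k'
Chunk 5: stream[39..40]='0' size=0 (terminator). Final body='1u7q599h8ktvxqlrm9k' (19 bytes)
Body byte 4 = '5'

Answer: 5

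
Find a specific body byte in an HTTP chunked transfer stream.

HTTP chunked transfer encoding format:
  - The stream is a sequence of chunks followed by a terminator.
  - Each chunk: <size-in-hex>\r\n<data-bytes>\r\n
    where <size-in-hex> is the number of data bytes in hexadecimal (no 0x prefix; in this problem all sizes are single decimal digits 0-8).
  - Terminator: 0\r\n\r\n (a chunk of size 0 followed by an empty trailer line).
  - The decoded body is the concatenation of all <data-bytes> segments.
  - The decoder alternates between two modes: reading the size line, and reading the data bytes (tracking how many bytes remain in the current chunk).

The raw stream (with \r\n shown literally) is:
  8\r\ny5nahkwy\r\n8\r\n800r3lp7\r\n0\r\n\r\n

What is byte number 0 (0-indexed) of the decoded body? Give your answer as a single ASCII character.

Answer: y

Derivation:
Chunk 1: stream[0..1]='8' size=0x8=8, data at stream[3..11]='y5nahkwy' -> body[0..8], body so far='y5nahkwy'
Chunk 2: stream[13..14]='8' size=0x8=8, data at stream[16..24]='800r3lp7' -> body[8..16], body so far='y5nahkwy800r3lp7'
Chunk 3: stream[26..27]='0' size=0 (terminator). Final body='y5nahkwy800r3lp7' (16 bytes)
Body byte 0 = 'y'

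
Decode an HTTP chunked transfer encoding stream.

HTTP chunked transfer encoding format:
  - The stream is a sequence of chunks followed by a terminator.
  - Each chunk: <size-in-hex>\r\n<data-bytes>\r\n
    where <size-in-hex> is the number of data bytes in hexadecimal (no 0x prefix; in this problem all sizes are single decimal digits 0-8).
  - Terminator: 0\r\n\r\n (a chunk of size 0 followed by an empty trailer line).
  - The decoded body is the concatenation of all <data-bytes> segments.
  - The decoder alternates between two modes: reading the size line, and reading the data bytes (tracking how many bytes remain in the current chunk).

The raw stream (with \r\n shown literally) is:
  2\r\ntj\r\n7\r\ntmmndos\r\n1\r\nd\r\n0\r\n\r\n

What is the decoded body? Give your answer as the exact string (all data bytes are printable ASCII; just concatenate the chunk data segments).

Answer: tjtmmndosd

Derivation:
Chunk 1: stream[0..1]='2' size=0x2=2, data at stream[3..5]='tj' -> body[0..2], body so far='tj'
Chunk 2: stream[7..8]='7' size=0x7=7, data at stream[10..17]='tmmndos' -> body[2..9], body so far='tjtmmndos'
Chunk 3: stream[19..20]='1' size=0x1=1, data at stream[22..23]='d' -> body[9..10], body so far='tjtmmndosd'
Chunk 4: stream[25..26]='0' size=0 (terminator). Final body='tjtmmndosd' (10 bytes)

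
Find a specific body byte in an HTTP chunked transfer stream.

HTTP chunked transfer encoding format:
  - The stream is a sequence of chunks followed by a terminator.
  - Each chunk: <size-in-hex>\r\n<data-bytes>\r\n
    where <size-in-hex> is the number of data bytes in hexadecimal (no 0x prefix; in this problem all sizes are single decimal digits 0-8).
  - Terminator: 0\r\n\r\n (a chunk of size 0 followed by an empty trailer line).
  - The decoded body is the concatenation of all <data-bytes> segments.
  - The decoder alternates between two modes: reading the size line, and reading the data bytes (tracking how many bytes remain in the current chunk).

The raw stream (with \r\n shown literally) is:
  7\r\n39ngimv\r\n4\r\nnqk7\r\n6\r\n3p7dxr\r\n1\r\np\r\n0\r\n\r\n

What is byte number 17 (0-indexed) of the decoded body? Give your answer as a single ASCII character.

Chunk 1: stream[0..1]='7' size=0x7=7, data at stream[3..10]='39ngimv' -> body[0..7], body so far='39ngimv'
Chunk 2: stream[12..13]='4' size=0x4=4, data at stream[15..19]='nqk7' -> body[7..11], body so far='39ngimvnqk7'
Chunk 3: stream[21..22]='6' size=0x6=6, data at stream[24..30]='3p7dxr' -> body[11..17], body so far='39ngimvnqk73p7dxr'
Chunk 4: stream[32..33]='1' size=0x1=1, data at stream[35..36]='p' -> body[17..18], body so far='39ngimvnqk73p7dxrp'
Chunk 5: stream[38..39]='0' size=0 (terminator). Final body='39ngimvnqk73p7dxrp' (18 bytes)
Body byte 17 = 'p'

Answer: p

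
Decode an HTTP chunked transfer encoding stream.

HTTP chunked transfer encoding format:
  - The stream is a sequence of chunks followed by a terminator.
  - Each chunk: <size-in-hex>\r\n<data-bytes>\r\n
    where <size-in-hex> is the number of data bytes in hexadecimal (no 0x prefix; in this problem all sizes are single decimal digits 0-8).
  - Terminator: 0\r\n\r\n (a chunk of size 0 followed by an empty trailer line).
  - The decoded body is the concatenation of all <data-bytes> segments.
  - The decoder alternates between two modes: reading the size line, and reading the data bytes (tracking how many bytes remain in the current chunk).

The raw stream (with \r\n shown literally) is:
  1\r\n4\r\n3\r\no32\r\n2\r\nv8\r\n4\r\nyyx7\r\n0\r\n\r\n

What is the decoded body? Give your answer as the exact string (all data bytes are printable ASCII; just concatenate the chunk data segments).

Chunk 1: stream[0..1]='1' size=0x1=1, data at stream[3..4]='4' -> body[0..1], body so far='4'
Chunk 2: stream[6..7]='3' size=0x3=3, data at stream[9..12]='o32' -> body[1..4], body so far='4o32'
Chunk 3: stream[14..15]='2' size=0x2=2, data at stream[17..19]='v8' -> body[4..6], body so far='4o32v8'
Chunk 4: stream[21..22]='4' size=0x4=4, data at stream[24..28]='yyx7' -> body[6..10], body so far='4o32v8yyx7'
Chunk 5: stream[30..31]='0' size=0 (terminator). Final body='4o32v8yyx7' (10 bytes)

Answer: 4o32v8yyx7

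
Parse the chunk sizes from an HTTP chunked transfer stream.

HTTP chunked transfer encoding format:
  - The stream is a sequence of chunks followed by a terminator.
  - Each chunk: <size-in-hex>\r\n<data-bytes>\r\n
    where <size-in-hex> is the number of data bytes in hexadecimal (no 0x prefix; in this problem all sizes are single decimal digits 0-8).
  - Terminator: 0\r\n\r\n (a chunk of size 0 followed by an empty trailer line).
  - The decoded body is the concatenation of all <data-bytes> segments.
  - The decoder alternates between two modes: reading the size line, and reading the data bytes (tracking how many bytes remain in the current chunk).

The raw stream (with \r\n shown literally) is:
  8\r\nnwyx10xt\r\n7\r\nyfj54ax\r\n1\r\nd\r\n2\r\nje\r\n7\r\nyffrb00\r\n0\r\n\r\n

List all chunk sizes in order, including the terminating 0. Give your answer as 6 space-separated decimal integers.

Answer: 8 7 1 2 7 0

Derivation:
Chunk 1: stream[0..1]='8' size=0x8=8, data at stream[3..11]='nwyx10xt' -> body[0..8], body so far='nwyx10xt'
Chunk 2: stream[13..14]='7' size=0x7=7, data at stream[16..23]='yfj54ax' -> body[8..15], body so far='nwyx10xtyfj54ax'
Chunk 3: stream[25..26]='1' size=0x1=1, data at stream[28..29]='d' -> body[15..16], body so far='nwyx10xtyfj54axd'
Chunk 4: stream[31..32]='2' size=0x2=2, data at stream[34..36]='je' -> body[16..18], body so far='nwyx10xtyfj54axdje'
Chunk 5: stream[38..39]='7' size=0x7=7, data at stream[41..48]='yffrb00' -> body[18..25], body so far='nwyx10xtyfj54axdjeyffrb00'
Chunk 6: stream[50..51]='0' size=0 (terminator). Final body='nwyx10xtyfj54axdjeyffrb00' (25 bytes)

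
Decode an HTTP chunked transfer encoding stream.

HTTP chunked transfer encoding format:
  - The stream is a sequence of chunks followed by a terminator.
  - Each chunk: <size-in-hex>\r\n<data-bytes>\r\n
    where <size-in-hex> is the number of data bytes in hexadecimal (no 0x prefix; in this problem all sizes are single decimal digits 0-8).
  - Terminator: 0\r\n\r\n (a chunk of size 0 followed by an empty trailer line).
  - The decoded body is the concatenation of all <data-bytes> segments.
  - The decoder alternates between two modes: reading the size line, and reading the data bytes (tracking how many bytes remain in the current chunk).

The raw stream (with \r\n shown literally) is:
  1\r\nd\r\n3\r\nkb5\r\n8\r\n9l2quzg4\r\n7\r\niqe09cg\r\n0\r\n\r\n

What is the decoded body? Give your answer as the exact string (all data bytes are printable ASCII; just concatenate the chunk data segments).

Answer: dkb59l2quzg4iqe09cg

Derivation:
Chunk 1: stream[0..1]='1' size=0x1=1, data at stream[3..4]='d' -> body[0..1], body so far='d'
Chunk 2: stream[6..7]='3' size=0x3=3, data at stream[9..12]='kb5' -> body[1..4], body so far='dkb5'
Chunk 3: stream[14..15]='8' size=0x8=8, data at stream[17..25]='9l2quzg4' -> body[4..12], body so far='dkb59l2quzg4'
Chunk 4: stream[27..28]='7' size=0x7=7, data at stream[30..37]='iqe09cg' -> body[12..19], body so far='dkb59l2quzg4iqe09cg'
Chunk 5: stream[39..40]='0' size=0 (terminator). Final body='dkb59l2quzg4iqe09cg' (19 bytes)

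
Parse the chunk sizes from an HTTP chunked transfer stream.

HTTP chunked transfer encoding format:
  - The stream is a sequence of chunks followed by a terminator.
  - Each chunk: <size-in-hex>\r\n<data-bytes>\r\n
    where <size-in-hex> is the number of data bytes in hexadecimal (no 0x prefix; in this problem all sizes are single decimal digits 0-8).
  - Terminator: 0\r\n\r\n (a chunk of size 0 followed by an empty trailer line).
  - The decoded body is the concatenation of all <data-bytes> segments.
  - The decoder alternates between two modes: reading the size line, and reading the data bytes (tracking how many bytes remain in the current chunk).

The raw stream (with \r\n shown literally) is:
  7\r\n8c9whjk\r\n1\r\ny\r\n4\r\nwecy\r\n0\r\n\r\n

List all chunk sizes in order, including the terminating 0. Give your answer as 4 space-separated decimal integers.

Chunk 1: stream[0..1]='7' size=0x7=7, data at stream[3..10]='8c9whjk' -> body[0..7], body so far='8c9whjk'
Chunk 2: stream[12..13]='1' size=0x1=1, data at stream[15..16]='y' -> body[7..8], body so far='8c9whjky'
Chunk 3: stream[18..19]='4' size=0x4=4, data at stream[21..25]='wecy' -> body[8..12], body so far='8c9whjkywecy'
Chunk 4: stream[27..28]='0' size=0 (terminator). Final body='8c9whjkywecy' (12 bytes)

Answer: 7 1 4 0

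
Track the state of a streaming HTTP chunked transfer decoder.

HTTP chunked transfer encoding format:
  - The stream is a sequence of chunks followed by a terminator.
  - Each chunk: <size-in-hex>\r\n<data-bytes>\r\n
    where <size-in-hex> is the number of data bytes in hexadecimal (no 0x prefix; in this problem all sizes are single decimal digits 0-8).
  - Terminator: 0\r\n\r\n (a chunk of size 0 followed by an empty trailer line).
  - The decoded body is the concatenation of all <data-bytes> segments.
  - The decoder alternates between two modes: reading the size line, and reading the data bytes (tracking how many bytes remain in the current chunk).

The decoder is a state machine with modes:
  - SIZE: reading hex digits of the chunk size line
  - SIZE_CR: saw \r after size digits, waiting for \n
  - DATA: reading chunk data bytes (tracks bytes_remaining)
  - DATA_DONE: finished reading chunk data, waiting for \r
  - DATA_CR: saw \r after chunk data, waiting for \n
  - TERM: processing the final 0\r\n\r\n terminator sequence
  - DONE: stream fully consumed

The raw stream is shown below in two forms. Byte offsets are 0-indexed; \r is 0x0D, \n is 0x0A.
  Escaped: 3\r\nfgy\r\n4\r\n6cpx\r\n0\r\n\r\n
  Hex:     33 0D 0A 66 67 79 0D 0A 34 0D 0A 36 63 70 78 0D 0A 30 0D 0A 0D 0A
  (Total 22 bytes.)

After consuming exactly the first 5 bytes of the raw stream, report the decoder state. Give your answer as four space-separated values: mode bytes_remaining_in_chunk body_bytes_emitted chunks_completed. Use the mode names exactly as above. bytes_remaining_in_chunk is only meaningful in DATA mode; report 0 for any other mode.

Byte 0 = '3': mode=SIZE remaining=0 emitted=0 chunks_done=0
Byte 1 = 0x0D: mode=SIZE_CR remaining=0 emitted=0 chunks_done=0
Byte 2 = 0x0A: mode=DATA remaining=3 emitted=0 chunks_done=0
Byte 3 = 'f': mode=DATA remaining=2 emitted=1 chunks_done=0
Byte 4 = 'g': mode=DATA remaining=1 emitted=2 chunks_done=0

Answer: DATA 1 2 0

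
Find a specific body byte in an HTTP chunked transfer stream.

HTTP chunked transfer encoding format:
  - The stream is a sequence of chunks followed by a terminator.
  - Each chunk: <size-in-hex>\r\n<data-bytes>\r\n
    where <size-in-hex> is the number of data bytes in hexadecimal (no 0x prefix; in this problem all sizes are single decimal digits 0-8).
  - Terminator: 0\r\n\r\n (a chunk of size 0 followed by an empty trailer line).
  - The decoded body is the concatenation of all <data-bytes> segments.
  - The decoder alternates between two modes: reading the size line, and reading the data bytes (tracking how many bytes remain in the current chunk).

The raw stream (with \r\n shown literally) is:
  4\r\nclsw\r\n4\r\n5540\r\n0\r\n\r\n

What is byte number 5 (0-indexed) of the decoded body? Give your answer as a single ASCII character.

Chunk 1: stream[0..1]='4' size=0x4=4, data at stream[3..7]='clsw' -> body[0..4], body so far='clsw'
Chunk 2: stream[9..10]='4' size=0x4=4, data at stream[12..16]='5540' -> body[4..8], body so far='clsw5540'
Chunk 3: stream[18..19]='0' size=0 (terminator). Final body='clsw5540' (8 bytes)
Body byte 5 = '5'

Answer: 5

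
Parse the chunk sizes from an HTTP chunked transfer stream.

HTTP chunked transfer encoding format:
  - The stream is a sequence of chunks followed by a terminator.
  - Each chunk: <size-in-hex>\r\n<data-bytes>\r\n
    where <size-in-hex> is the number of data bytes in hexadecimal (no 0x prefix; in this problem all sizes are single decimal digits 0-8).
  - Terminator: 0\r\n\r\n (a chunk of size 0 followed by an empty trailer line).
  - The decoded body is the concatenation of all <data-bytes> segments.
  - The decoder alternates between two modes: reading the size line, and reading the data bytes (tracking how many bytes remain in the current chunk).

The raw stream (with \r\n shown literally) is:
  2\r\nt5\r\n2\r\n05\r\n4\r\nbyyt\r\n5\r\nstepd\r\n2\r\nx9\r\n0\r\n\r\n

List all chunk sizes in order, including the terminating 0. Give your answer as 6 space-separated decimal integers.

Answer: 2 2 4 5 2 0

Derivation:
Chunk 1: stream[0..1]='2' size=0x2=2, data at stream[3..5]='t5' -> body[0..2], body so far='t5'
Chunk 2: stream[7..8]='2' size=0x2=2, data at stream[10..12]='05' -> body[2..4], body so far='t505'
Chunk 3: stream[14..15]='4' size=0x4=4, data at stream[17..21]='byyt' -> body[4..8], body so far='t505byyt'
Chunk 4: stream[23..24]='5' size=0x5=5, data at stream[26..31]='stepd' -> body[8..13], body so far='t505byytstepd'
Chunk 5: stream[33..34]='2' size=0x2=2, data at stream[36..38]='x9' -> body[13..15], body so far='t505byytstepdx9'
Chunk 6: stream[40..41]='0' size=0 (terminator). Final body='t505byytstepdx9' (15 bytes)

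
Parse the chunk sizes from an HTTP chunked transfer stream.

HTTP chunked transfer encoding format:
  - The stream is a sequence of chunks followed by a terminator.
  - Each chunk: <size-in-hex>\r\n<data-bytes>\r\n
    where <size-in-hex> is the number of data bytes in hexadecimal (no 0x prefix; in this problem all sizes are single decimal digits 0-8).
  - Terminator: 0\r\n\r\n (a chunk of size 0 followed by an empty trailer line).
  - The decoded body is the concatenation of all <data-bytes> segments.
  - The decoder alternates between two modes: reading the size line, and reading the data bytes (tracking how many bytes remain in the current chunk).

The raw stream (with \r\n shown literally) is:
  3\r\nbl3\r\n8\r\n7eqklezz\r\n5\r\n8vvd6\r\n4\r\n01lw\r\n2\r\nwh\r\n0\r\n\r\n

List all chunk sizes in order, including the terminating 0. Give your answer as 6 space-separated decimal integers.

Chunk 1: stream[0..1]='3' size=0x3=3, data at stream[3..6]='bl3' -> body[0..3], body so far='bl3'
Chunk 2: stream[8..9]='8' size=0x8=8, data at stream[11..19]='7eqklezz' -> body[3..11], body so far='bl37eqklezz'
Chunk 3: stream[21..22]='5' size=0x5=5, data at stream[24..29]='8vvd6' -> body[11..16], body so far='bl37eqklezz8vvd6'
Chunk 4: stream[31..32]='4' size=0x4=4, data at stream[34..38]='01lw' -> body[16..20], body so far='bl37eqklezz8vvd601lw'
Chunk 5: stream[40..41]='2' size=0x2=2, data at stream[43..45]='wh' -> body[20..22], body so far='bl37eqklezz8vvd601lwwh'
Chunk 6: stream[47..48]='0' size=0 (terminator). Final body='bl37eqklezz8vvd601lwwh' (22 bytes)

Answer: 3 8 5 4 2 0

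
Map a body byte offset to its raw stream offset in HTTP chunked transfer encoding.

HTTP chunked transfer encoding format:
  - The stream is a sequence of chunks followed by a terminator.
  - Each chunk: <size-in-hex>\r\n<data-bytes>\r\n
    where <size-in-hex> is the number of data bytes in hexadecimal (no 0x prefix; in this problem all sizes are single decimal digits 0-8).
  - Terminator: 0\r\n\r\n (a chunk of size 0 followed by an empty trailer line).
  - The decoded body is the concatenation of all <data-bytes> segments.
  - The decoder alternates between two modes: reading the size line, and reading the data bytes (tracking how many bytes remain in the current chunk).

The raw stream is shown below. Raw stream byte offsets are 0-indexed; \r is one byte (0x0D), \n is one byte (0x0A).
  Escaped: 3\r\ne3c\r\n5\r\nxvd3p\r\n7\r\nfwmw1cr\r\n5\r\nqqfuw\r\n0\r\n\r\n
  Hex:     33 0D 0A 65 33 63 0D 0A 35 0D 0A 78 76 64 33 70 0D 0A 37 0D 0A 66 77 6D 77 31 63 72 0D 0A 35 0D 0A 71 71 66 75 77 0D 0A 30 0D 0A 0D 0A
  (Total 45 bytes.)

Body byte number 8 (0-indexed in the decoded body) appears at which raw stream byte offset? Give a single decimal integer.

Answer: 21

Derivation:
Chunk 1: stream[0..1]='3' size=0x3=3, data at stream[3..6]='e3c' -> body[0..3], body so far='e3c'
Chunk 2: stream[8..9]='5' size=0x5=5, data at stream[11..16]='xvd3p' -> body[3..8], body so far='e3cxvd3p'
Chunk 3: stream[18..19]='7' size=0x7=7, data at stream[21..28]='fwmw1cr' -> body[8..15], body so far='e3cxvd3pfwmw1cr'
Chunk 4: stream[30..31]='5' size=0x5=5, data at stream[33..38]='qqfuw' -> body[15..20], body so far='e3cxvd3pfwmw1crqqfuw'
Chunk 5: stream[40..41]='0' size=0 (terminator). Final body='e3cxvd3pfwmw1crqqfuw' (20 bytes)
Body byte 8 at stream offset 21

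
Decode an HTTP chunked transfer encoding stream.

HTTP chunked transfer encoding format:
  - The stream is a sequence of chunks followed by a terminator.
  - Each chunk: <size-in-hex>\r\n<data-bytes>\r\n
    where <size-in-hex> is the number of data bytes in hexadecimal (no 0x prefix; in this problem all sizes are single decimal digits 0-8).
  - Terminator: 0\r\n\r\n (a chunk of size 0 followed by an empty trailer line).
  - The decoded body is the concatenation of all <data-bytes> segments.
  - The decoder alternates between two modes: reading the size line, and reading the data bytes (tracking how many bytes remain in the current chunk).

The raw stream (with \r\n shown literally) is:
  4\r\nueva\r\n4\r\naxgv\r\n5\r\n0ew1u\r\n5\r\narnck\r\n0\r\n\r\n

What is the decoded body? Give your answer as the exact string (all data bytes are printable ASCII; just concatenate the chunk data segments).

Answer: uevaaxgv0ew1uarnck

Derivation:
Chunk 1: stream[0..1]='4' size=0x4=4, data at stream[3..7]='ueva' -> body[0..4], body so far='ueva'
Chunk 2: stream[9..10]='4' size=0x4=4, data at stream[12..16]='axgv' -> body[4..8], body so far='uevaaxgv'
Chunk 3: stream[18..19]='5' size=0x5=5, data at stream[21..26]='0ew1u' -> body[8..13], body so far='uevaaxgv0ew1u'
Chunk 4: stream[28..29]='5' size=0x5=5, data at stream[31..36]='arnck' -> body[13..18], body so far='uevaaxgv0ew1uarnck'
Chunk 5: stream[38..39]='0' size=0 (terminator). Final body='uevaaxgv0ew1uarnck' (18 bytes)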